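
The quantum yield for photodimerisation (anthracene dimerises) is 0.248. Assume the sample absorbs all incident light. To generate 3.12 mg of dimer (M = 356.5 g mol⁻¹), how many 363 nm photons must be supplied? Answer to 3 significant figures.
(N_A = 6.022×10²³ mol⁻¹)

Product: 3.12 mg / 356.5 g mol⁻¹ = 8.752×10⁻⁶ mol.
Photons that must be absorbed: 8.752×10⁻⁶ / 0.248 = 3.529×10⁻⁵ mol.
Photon count: 3.529×10⁻⁵ × 6.022×10²³ = 2.13×10¹⁹.

2.13×10¹⁹ photons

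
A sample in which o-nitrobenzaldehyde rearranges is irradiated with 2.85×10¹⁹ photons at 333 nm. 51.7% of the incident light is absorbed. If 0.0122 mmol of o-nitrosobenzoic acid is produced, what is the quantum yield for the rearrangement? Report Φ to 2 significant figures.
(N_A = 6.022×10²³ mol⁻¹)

Φ = 0.50

Product: 0.0122 mmol = 1.22×10⁻⁵ mol.
Moles of photons: 2.85×10¹⁹ / 6.022×10²³ = 4.733×10⁻⁵ mol.
Photons absorbed: 0.517 × 4.733×10⁻⁵ = 2.447×10⁻⁵ mol.
Φ = 1.22×10⁻⁵ mol / 2.447×10⁻⁵ mol photons = 0.50.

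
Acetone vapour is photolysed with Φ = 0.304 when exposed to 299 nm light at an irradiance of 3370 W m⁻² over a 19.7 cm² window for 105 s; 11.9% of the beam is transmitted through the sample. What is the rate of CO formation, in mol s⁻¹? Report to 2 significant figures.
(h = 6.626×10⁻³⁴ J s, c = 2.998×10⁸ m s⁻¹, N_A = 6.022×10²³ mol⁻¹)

4.4×10⁻⁶ mol s⁻¹

Photon energy at 299 nm: hc/λ = (6.626×10⁻³⁴)(2.998×10⁸)/(299×10⁻⁹) = 6.644×10⁻¹⁹ J.
Energy delivered: (3370 W m⁻²)(19.7×10⁻⁴ m²)(105 s) = 697.1 J.
Photons incident: 697.1 / 6.644×10⁻¹⁹ = 1.049×10²¹, i.e. 1.049×10²¹/6.022×10²³ = 0.001742 mol.
Fraction absorbed: 1 − 11.9/100 = 0.8810.
Photons absorbed: 0.8810 × 0.001742 = 0.001535 mol.
Product formed: 0.304 × 0.001535 = 4.666×10⁻⁴ mol.
Rate: 4.666×10⁻⁴ / 105 s = 4.4×10⁻⁶ mol s⁻¹.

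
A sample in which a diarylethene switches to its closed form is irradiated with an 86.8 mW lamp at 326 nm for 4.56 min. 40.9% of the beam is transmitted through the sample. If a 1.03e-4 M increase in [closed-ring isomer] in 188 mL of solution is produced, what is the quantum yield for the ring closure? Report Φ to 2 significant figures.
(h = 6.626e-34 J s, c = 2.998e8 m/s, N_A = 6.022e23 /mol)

Φ = 0.51

Product: (1.03e-4 M)(0.188 L) = 1.936e-5 mol.
Photon energy at 326 nm: hc/λ = (6.626e-34)(2.998e8)/(326e-9) = 6.093e-19 J.
Energy delivered: (86.8 mW)(273.6 s) = 23.75 J.
Photons incident: 23.75 / 6.093e-19 = 3.898e19, i.e. 3.898e19/6.022e23 = 6.473e-5 mol.
Fraction absorbed: 1 − 40.9/100 = 0.5910.
Photons absorbed: 0.5910 × 6.473e-5 = 3.826e-5 mol.
Φ = 1.936e-5 mol / 3.826e-5 mol photons = 0.51.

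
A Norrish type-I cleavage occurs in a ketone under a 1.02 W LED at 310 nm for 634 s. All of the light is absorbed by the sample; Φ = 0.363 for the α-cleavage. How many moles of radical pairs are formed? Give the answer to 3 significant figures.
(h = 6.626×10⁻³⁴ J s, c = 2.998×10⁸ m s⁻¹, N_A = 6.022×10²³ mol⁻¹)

Photon energy at 310 nm: hc/λ = (6.626×10⁻³⁴)(2.998×10⁸)/(310×10⁻⁹) = 6.408×10⁻¹⁹ J.
Energy delivered: (1.02 W)(634 s) = 646.7 J.
Photons incident: 646.7 / 6.408×10⁻¹⁹ = 1.009×10²¹, i.e. 1.009×10²¹/6.022×10²³ = 0.001676 mol.
Product: Φ × n_abs = 0.363 × 0.001676 = 6.084×10⁻⁴ mol.

6.08×10⁻⁴ mol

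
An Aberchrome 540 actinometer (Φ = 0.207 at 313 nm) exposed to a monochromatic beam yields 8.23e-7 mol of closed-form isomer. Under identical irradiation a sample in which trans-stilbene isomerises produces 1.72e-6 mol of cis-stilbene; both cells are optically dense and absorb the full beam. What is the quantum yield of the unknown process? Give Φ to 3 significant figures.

Φ = 0.433

Photons absorbed by the actinometer: 8.23e-7 / 0.207 = 3.976e-6 mol.
Φ(unknown) = 1.72e-6 / 3.976e-6 = 0.433.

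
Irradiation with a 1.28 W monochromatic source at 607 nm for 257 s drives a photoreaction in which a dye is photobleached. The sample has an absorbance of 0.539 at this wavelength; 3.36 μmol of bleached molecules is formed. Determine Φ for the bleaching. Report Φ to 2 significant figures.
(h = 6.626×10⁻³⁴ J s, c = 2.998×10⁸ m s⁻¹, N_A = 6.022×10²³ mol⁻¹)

Φ = 0.0028

Product: 3.36 μmol = 3.36×10⁻⁶ mol.
Photon energy at 607 nm: hc/λ = (6.626×10⁻³⁴)(2.998×10⁸)/(607×10⁻⁹) = 3.273×10⁻¹⁹ J.
Energy delivered: (1.28 W)(257 s) = 329.0 J.
Photons incident: 329.0 / 3.273×10⁻¹⁹ = 1.005×10²¹, i.e. 1.005×10²¹/6.022×10²³ = 0.001669 mol.
Fraction absorbed: 1 − 10^(−0.539) = 0.7109.
Photons absorbed: 0.7109 × 0.001669 = 0.001186 mol.
Φ = 3.36×10⁻⁶ mol / 0.001186 mol photons = 0.0028.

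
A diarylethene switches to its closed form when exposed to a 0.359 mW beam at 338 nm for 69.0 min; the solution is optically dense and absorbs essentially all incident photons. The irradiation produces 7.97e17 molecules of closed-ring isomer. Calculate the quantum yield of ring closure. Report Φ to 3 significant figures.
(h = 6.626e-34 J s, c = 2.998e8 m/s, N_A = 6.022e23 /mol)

Φ = 0.315

Product: 7.97e17 / 6.022e23 = 1.323e-6 mol.
Photon energy at 338 nm: hc/λ = (6.626e-34)(2.998e8)/(338e-9) = 5.877e-19 J.
Energy delivered: (0.359 mW)(4140 s) = 1.486 J.
Photons incident: 1.486 / 5.877e-19 = 2.529e18, i.e. 2.529e18/6.022e23 = 4.200e-6 mol.
Φ = 1.323e-6 mol / 4.200e-6 mol photons = 0.315.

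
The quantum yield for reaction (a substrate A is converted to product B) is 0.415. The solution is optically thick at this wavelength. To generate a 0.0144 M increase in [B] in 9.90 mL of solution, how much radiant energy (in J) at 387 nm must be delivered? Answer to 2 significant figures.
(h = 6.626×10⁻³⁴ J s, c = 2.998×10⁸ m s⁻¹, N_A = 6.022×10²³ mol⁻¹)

110 J

Product: (0.0144 M)(0.0099 L) = 1.426×10⁻⁴ mol.
Photons that must be absorbed: 1.426×10⁻⁴ / 0.415 = 3.436×10⁻⁴ mol.
Photon energy: hc/λ = 5.133×10⁻¹⁹ J; per mole, 3.091×10⁵ J mol⁻¹.
Energy required: 3.436×10⁻⁴ × 3.091×10⁵ = 110 J.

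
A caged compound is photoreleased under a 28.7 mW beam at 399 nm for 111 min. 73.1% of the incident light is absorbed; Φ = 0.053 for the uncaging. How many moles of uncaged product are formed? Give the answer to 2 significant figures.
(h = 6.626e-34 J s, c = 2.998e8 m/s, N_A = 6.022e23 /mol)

2.5e-5 mol

Photon energy at 399 nm: hc/λ = (6.626e-34)(2.998e8)/(399e-9) = 4.979e-19 J.
Energy delivered: (28.7 mW)(6660 s) = 191.1 J.
Photons incident: 191.1 / 4.979e-19 = 3.838e20, i.e. 3.838e20/6.022e23 = 6.373e-4 mol.
Photons absorbed: 0.731 × 6.373e-4 = 4.659e-4 mol.
Product: Φ × n_abs = 0.053 × 4.659e-4 = 2.469e-5 mol.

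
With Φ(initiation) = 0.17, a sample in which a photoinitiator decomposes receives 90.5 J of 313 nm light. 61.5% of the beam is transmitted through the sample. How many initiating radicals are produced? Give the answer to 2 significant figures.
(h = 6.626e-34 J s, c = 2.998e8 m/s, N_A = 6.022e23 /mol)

9.3e18 initiating radicals

Photon energy at 313 nm: hc/λ = (6.626e-34)(2.998e8)/(313e-9) = 6.347e-19 J.
Photons incident: 90.5 / 6.347e-19 = 1.426e20, i.e. 1.426e20/6.022e23 = 2.368e-4 mol.
Fraction absorbed: 1 − 61.5/100 = 0.3850.
Photons absorbed: 0.3850 × 2.368e-4 = 9.117e-5 mol.
Product: Φ × n_abs = 0.17 × 9.117e-5 = 1.550e-5 mol.
As a count: 1.550e-5 × 6.022e23 = 9.3e18.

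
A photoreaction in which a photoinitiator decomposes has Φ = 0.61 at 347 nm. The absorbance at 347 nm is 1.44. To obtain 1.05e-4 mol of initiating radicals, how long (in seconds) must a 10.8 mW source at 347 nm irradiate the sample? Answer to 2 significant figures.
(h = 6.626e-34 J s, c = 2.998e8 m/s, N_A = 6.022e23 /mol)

Photons that must be absorbed: 1.05e-4 / 0.61 = 1.721e-4 mol.
Fraction absorbed: 1 − 10^(−1.44) = 0.9637.
Incident photons needed: 1.721e-4 / 0.9637 = 1.786e-4 mol.
Photon energy: hc/λ = 5.725e-19 J; per mole, 3.448e5 J mol⁻¹.
Energy required: 1.786e-4 × 3.448e5 = 61.58 J.
Time: 61.58 J / 0.0108 W = 5700 s.

t ≈ 5700 s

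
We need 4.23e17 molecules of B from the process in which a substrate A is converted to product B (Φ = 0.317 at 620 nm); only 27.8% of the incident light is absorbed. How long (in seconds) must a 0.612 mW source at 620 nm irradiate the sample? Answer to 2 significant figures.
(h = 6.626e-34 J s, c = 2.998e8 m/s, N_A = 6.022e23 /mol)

Product: 4.23e17 / 6.022e23 = 7.024e-7 mol.
Photons that must be absorbed: 7.024e-7 / 0.317 = 2.216e-6 mol.
Incident photons needed: 2.216e-6 / 0.278 = 7.971e-6 mol.
Photon energy: hc/λ = 3.204e-19 J; per mole, 1.929e5 J mol⁻¹.
Energy required: 7.971e-6 × 1.929e5 = 1.538 J.
Time: 1.538 J / 0.000612 W = 2500 s.

t ≈ 2500 s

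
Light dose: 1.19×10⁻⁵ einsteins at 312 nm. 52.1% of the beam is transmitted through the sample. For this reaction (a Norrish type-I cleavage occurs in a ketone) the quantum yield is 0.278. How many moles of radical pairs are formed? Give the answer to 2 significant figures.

Fraction absorbed: 1 − 52.1/100 = 0.4790.
Photons absorbed: 0.4790 × 1.19×10⁻⁵ = 5.700×10⁻⁶ mol.
Product: Φ × n_abs = 0.278 × 5.700×10⁻⁶ = 1.585×10⁻⁶ mol.

1.6×10⁻⁶ mol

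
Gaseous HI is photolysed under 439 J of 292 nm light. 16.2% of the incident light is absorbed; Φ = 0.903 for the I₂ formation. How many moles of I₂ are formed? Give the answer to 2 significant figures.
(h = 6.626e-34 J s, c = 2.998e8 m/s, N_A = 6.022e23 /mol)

1.6e-4 mol

Photon energy at 292 nm: hc/λ = (6.626e-34)(2.998e8)/(292e-9) = 6.803e-19 J.
Photons incident: 439 / 6.803e-19 = 6.453e20, i.e. 6.453e20/6.022e23 = 0.001072 mol.
Photons absorbed: 0.162 × 0.001072 = 1.737e-4 mol.
Product: Φ × n_abs = 0.903 × 1.737e-4 = 1.569e-4 mol.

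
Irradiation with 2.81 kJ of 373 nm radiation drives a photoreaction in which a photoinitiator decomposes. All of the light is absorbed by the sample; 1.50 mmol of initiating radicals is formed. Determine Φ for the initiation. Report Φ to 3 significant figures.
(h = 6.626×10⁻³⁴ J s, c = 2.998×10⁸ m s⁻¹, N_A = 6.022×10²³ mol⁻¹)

Φ = 0.171

Product: 1.50 mmol = 0.00150 mol.
Photon energy at 373 nm: hc/λ = (6.626×10⁻³⁴)(2.998×10⁸)/(373×10⁻⁹) = 5.326×10⁻¹⁹ J.
Incident energy: 2.81 kJ = 2810 J.
Photons incident: 2810 / 5.326×10⁻¹⁹ = 5.276×10²¹, i.e. 5.276×10²¹/6.022×10²³ = 0.008761 mol.
Φ = 0.00150 mol / 0.008761 mol photons = 0.171.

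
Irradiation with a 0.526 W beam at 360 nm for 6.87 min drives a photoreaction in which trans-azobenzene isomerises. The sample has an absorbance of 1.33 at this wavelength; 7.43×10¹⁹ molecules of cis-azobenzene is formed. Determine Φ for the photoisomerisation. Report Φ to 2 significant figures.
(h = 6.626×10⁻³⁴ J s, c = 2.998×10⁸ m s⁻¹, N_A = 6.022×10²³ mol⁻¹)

Φ = 0.20

Product: 7.43×10¹⁹ / 6.022×10²³ = 1.234×10⁻⁴ mol.
Photon energy at 360 nm: hc/λ = (6.626×10⁻³⁴)(2.998×10⁸)/(360×10⁻⁹) = 5.518×10⁻¹⁹ J.
Energy delivered: (0.526 W)(412.2 s) = 216.8 J.
Photons incident: 216.8 / 5.518×10⁻¹⁹ = 3.929×10²⁰, i.e. 3.929×10²⁰/6.022×10²³ = 6.524×10⁻⁴ mol.
Fraction absorbed: 1 − 10^(−1.33) = 0.9532.
Photons absorbed: 0.9532 × 6.524×10⁻⁴ = 6.219×10⁻⁴ mol.
Φ = 1.234×10⁻⁴ mol / 6.219×10⁻⁴ mol photons = 0.20.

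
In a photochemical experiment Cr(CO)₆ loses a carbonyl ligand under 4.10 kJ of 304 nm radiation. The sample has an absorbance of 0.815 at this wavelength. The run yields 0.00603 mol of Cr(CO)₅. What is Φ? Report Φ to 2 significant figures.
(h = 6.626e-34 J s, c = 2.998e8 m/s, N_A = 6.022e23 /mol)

Φ = 0.68

Photon energy at 304 nm: hc/λ = (6.626e-34)(2.998e8)/(304e-9) = 6.534e-19 J.
Incident energy: 4.10 kJ = 4100 J.
Photons incident: 4100 / 6.534e-19 = 6.275e21, i.e. 6.275e21/6.022e23 = 0.01042 mol.
Fraction absorbed: 1 − 10^(−0.815) = 0.8469.
Photons absorbed: 0.8469 × 0.01042 = 0.008825 mol.
Φ = 0.00603 mol / 0.008825 mol photons = 0.68.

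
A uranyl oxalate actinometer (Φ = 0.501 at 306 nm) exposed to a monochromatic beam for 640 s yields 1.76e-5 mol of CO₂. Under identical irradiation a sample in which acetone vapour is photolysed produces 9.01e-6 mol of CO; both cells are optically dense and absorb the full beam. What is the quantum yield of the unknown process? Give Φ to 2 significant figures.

Φ = 0.26

Photons absorbed by the actinometer: 1.76e-5 / 0.501 = 3.513e-5 mol.
Φ(unknown) = 9.01e-6 / 3.513e-5 = 0.26.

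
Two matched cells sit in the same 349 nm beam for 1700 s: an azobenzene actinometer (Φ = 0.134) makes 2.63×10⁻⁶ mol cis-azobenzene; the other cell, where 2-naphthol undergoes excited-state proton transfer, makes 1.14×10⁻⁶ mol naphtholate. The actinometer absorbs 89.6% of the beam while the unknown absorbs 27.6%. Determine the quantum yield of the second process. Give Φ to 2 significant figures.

Photons absorbed by the actinometer: 2.63×10⁻⁶ / 0.134 = 1.963×10⁻⁵ mol.
Incident flux: 1.963×10⁻⁵ / 0.896 = 2.191×10⁻⁵ einstein.
Absorbed by unknown: 0.276 × 2.191×10⁻⁵ = 6.047×10⁻⁶ mol.
Φ(unknown) = 1.14×10⁻⁶ / 6.047×10⁻⁶ = 0.19.

Φ = 0.19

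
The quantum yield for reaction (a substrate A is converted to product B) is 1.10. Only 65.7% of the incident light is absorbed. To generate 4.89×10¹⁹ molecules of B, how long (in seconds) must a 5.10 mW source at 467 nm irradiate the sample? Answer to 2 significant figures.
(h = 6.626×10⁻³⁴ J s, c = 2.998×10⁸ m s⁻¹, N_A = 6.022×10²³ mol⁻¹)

t ≈ 5600 s

Product: 4.89×10¹⁹ / 6.022×10²³ = 8.120×10⁻⁵ mol.
Photons that must be absorbed: 8.120×10⁻⁵ / 1.10 = 7.382×10⁻⁵ mol.
Incident photons needed: 7.382×10⁻⁵ / 0.657 = 1.124×10⁻⁴ mol.
Photon energy: hc/λ = 4.254×10⁻¹⁹ J; per mole, 2.562×10⁵ J mol⁻¹.
Energy required: 1.124×10⁻⁴ × 2.562×10⁵ = 28.80 J.
Time: 28.80 J / 0.0051 W = 5600 s.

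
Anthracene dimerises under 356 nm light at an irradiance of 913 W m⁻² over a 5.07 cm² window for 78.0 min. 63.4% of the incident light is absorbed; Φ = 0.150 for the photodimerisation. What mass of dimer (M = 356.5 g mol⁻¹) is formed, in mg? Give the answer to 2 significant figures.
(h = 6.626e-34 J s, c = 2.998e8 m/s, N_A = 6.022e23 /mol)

Photon energy at 356 nm: hc/λ = (6.626e-34)(2.998e8)/(356e-9) = 5.580e-19 J.
Energy delivered: (913 W m⁻²)(5.07e-4 m²)(4680 s) = 2166 J.
Photons incident: 2166 / 5.580e-19 = 3.882e21, i.e. 3.882e21/6.022e23 = 0.006446 mol.
Photons absorbed: 0.634 × 0.006446 = 0.004087 mol.
Product: Φ × n_abs = 0.150 × 0.004087 = 6.131e-4 mol.
Mass: 6.131e-4 × 356.5 = 0.2186 g = 220 mg.

220 mg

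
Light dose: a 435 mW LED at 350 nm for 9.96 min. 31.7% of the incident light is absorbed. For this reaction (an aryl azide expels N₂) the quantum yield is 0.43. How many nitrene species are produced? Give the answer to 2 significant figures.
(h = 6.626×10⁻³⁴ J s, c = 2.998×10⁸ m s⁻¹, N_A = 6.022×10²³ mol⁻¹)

Photon energy at 350 nm: hc/λ = (6.626×10⁻³⁴)(2.998×10⁸)/(350×10⁻⁹) = 5.676×10⁻¹⁹ J.
Energy delivered: (435 mW)(597.6 s) = 260.0 J.
Photons incident: 260.0 / 5.676×10⁻¹⁹ = 4.581×10²⁰, i.e. 4.581×10²⁰/6.022×10²³ = 7.607×10⁻⁴ mol.
Photons absorbed: 0.317 × 7.607×10⁻⁴ = 2.411×10⁻⁴ mol.
Product: Φ × n_abs = 0.43 × 2.411×10⁻⁴ = 1.037×10⁻⁴ mol.
As a count: 1.037×10⁻⁴ × 6.022×10²³ = 6.2×10¹⁹.

6.2×10¹⁹ species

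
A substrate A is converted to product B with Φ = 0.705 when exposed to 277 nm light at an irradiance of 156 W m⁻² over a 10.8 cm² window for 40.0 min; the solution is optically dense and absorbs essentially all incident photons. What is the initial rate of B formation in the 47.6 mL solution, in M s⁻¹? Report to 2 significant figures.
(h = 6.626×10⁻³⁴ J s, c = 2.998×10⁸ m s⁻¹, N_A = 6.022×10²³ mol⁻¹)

5.8×10⁻⁶ M s⁻¹

Photon energy at 277 nm: hc/λ = (6.626×10⁻³⁴)(2.998×10⁸)/(277×10⁻⁹) = 7.171×10⁻¹⁹ J.
Energy delivered: (156 W m⁻²)(10.8×10⁻⁴ m²)(2400 s) = 404.4 J.
Photons incident: 404.4 / 7.171×10⁻¹⁹ = 5.639×10²⁰, i.e. 5.639×10²⁰/6.022×10²³ = 9.364×10⁻⁴ mol.
Product formed: 0.705 × 9.364×10⁻⁴ = 6.602×10⁻⁴ mol.
Rate: 6.602×10⁻⁴ mol / (2400 s × 0.0476 L) = 5.8×10⁻⁶ M s⁻¹.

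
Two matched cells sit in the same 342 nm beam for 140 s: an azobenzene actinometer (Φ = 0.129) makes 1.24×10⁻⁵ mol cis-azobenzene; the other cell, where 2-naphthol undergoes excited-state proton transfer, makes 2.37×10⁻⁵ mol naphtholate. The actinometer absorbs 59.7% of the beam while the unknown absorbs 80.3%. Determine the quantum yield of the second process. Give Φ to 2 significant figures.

Φ = 0.18

Photons absorbed by the actinometer: 1.24×10⁻⁵ / 0.129 = 9.612×10⁻⁵ mol.
Incident flux: 9.612×10⁻⁵ / 0.597 = 1.610×10⁻⁴ einstein.
Absorbed by unknown: 0.803 × 1.610×10⁻⁴ = 1.293×10⁻⁴ mol.
Φ(unknown) = 2.37×10⁻⁵ / 1.293×10⁻⁴ = 0.18.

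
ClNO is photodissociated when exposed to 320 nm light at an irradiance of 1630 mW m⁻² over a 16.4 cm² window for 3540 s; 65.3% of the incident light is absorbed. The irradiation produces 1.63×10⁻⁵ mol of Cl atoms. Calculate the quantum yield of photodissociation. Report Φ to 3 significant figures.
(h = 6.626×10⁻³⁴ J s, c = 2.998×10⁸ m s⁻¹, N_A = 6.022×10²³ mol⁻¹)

Φ = 0.986

Photon energy at 320 nm: hc/λ = (6.626×10⁻³⁴)(2.998×10⁸)/(320×10⁻⁹) = 6.208×10⁻¹⁹ J.
Energy delivered: (1630 mW m⁻²)(16.4×10⁻⁴ m²)(3540 s) = 9.463 J.
Photons incident: 9.463 / 6.208×10⁻¹⁹ = 1.524×10¹⁹, i.e. 1.524×10¹⁹/6.022×10²³ = 2.531×10⁻⁵ mol.
Photons absorbed: 0.653 × 2.531×10⁻⁵ = 1.653×10⁻⁵ mol.
Φ = 1.63×10⁻⁵ mol / 1.653×10⁻⁵ mol photons = 0.986.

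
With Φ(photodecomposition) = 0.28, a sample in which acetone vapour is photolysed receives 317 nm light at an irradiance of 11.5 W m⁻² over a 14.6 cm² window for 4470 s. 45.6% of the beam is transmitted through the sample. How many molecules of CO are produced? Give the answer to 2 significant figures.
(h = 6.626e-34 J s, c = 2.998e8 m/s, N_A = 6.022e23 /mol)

1.8e19 molecules

Photon energy at 317 nm: hc/λ = (6.626e-34)(2.998e8)/(317e-9) = 6.266e-19 J.
Energy delivered: (11.5 W m⁻²)(14.6e-4 m²)(4470 s) = 75.05 J.
Photons incident: 75.05 / 6.266e-19 = 1.198e20, i.e. 1.198e20/6.022e23 = 1.989e-4 mol.
Fraction absorbed: 1 − 45.6/100 = 0.5440.
Photons absorbed: 0.5440 × 1.989e-4 = 1.082e-4 mol.
Product: Φ × n_abs = 0.28 × 1.082e-4 = 3.030e-5 mol.
As a count: 3.030e-5 × 6.022e23 = 1.8e19.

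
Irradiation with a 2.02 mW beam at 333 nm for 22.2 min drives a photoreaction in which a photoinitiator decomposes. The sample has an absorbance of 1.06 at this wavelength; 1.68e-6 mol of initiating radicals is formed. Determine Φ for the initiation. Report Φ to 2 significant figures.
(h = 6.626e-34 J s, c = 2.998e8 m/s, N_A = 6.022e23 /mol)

Φ = 0.25

Photon energy at 333 nm: hc/λ = (6.626e-34)(2.998e8)/(333e-9) = 5.965e-19 J.
Energy delivered: (2.02 mW)(1332 s) = 2.691 J.
Photons incident: 2.691 / 5.965e-19 = 4.511e18, i.e. 4.511e18/6.022e23 = 7.491e-6 mol.
Fraction absorbed: 1 − 10^(−1.06) = 0.9129.
Photons absorbed: 0.9129 × 7.491e-6 = 6.839e-6 mol.
Φ = 1.68e-6 mol / 6.839e-6 mol photons = 0.25.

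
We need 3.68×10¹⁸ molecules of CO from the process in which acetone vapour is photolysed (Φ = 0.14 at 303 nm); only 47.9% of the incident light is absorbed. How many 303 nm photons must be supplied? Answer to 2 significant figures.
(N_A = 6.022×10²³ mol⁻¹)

Product: 3.68×10¹⁸ / 6.022×10²³ = 6.111×10⁻⁶ mol.
Photons that must be absorbed: 6.111×10⁻⁶ / 0.14 = 4.365×10⁻⁵ mol.
Incident photons needed: 4.365×10⁻⁵ / 0.479 = 9.113×10⁻⁵ mol.
Photon count: 9.113×10⁻⁵ × 6.022×10²³ = 5.5×10¹⁹.

5.5×10¹⁹ photons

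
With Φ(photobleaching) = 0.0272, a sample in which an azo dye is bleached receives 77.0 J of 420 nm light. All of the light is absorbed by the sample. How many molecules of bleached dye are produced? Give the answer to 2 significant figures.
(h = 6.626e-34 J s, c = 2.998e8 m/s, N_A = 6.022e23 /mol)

Photon energy at 420 nm: hc/λ = (6.626e-34)(2.998e8)/(420e-9) = 4.730e-19 J.
Photons incident: 77.0 / 4.730e-19 = 1.628e20, i.e. 1.628e20/6.022e23 = 2.703e-4 mol.
Product: Φ × n_abs = 0.0272 × 2.703e-4 = 7.352e-6 mol.
As a count: 7.352e-6 × 6.022e23 = 4.4e18.

4.4e18 molecules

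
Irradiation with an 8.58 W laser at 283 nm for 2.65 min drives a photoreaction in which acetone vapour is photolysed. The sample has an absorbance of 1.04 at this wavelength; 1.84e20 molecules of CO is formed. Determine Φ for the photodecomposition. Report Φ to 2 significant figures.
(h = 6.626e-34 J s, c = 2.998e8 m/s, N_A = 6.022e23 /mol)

Product: 1.84e20 / 6.022e23 = 3.055e-4 mol.
Photon energy at 283 nm: hc/λ = (6.626e-34)(2.998e8)/(283e-9) = 7.019e-19 J.
Energy delivered: (8.58 W)(159 s) = 1364 J.
Photons incident: 1364 / 7.019e-19 = 1.943e21, i.e. 1.943e21/6.022e23 = 0.003227 mol.
Fraction absorbed: 1 − 10^(−1.04) = 0.9088.
Photons absorbed: 0.9088 × 0.003227 = 0.002933 mol.
Φ = 3.055e-4 mol / 0.002933 mol photons = 0.10.

Φ = 0.10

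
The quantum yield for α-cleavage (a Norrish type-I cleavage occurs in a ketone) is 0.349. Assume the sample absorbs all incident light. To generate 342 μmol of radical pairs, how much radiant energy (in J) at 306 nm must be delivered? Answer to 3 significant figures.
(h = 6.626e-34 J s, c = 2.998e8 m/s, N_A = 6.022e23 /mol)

383 J

Product: 342 μmol = 3.42e-4 mol.
Photons that must be absorbed: 3.42e-4 / 0.349 = 9.799e-4 mol.
Photon energy: hc/λ = 6.492e-19 J; per mole, 3.909e5 J mol⁻¹.
Energy required: 9.799e-4 × 3.909e5 = 383 J.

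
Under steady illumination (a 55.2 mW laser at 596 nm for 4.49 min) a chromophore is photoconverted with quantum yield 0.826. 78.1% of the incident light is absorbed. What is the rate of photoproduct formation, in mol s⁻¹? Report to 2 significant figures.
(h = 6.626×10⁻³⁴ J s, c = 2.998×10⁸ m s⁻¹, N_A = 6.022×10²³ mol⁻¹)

1.8×10⁻⁷ mol s⁻¹

Photon energy at 596 nm: hc/λ = (6.626×10⁻³⁴)(2.998×10⁸)/(596×10⁻⁹) = 3.333×10⁻¹⁹ J.
Energy delivered: (55.2 mW)(269.4 s) = 14.87 J.
Photons incident: 14.87 / 3.333×10⁻¹⁹ = 4.461×10¹⁹, i.e. 4.461×10¹⁹/6.022×10²³ = 7.408×10⁻⁵ mol.
Photons absorbed: 0.781 × 7.408×10⁻⁵ = 5.786×10⁻⁵ mol.
Product formed: 0.826 × 5.786×10⁻⁵ = 4.779×10⁻⁵ mol.
Rate: 4.779×10⁻⁵ / 269.4 s = 1.8×10⁻⁷ mol s⁻¹.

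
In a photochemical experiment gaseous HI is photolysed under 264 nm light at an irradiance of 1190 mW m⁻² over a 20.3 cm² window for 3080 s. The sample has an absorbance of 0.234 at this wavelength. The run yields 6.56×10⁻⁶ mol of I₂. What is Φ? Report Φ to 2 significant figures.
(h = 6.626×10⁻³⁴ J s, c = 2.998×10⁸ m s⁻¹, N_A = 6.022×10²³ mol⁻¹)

Photon energy at 264 nm: hc/λ = (6.626×10⁻³⁴)(2.998×10⁸)/(264×10⁻⁹) = 7.525×10⁻¹⁹ J.
Energy delivered: (1190 mW m⁻²)(20.3×10⁻⁴ m²)(3080 s) = 7.440 J.
Photons incident: 7.440 / 7.525×10⁻¹⁹ = 9.887×10¹⁸, i.e. 9.887×10¹⁸/6.022×10²³ = 1.642×10⁻⁵ mol.
Fraction absorbed: 1 − 10^(−0.234) = 0.4166.
Photons absorbed: 0.4166 × 1.642×10⁻⁵ = 6.841×10⁻⁶ mol.
Φ = 6.56×10⁻⁶ mol / 6.841×10⁻⁶ mol photons = 0.96.

Φ = 0.96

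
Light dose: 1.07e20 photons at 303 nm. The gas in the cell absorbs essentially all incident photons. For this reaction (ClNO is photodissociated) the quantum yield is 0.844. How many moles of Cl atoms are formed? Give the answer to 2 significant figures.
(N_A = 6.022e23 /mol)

Moles of photons: 1.07e20 / 6.022e23 = 1.777e-4 mol.
Product: Φ × n_abs = 0.844 × 1.777e-4 = 1.500e-4 mol.

1.5e-4 mol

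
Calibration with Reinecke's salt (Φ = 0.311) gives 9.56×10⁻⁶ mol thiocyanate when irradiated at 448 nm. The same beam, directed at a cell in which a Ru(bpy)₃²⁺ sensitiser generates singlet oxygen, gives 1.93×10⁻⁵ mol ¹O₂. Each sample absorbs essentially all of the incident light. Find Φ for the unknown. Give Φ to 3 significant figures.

Φ = 0.628

Photons absorbed by the actinometer: 9.56×10⁻⁶ / 0.311 = 3.074×10⁻⁵ mol.
Φ(unknown) = 1.93×10⁻⁵ / 3.074×10⁻⁵ = 0.628.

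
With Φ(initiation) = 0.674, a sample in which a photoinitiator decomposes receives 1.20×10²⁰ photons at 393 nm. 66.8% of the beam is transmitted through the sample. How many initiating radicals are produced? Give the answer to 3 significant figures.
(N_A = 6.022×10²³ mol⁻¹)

Moles of photons: 1.20×10²⁰ / 6.022×10²³ = 1.993×10⁻⁴ mol.
Fraction absorbed: 1 − 66.8/100 = 0.3320.
Photons absorbed: 0.3320 × 1.993×10⁻⁴ = 6.617×10⁻⁵ mol.
Product: Φ × n_abs = 0.674 × 6.617×10⁻⁵ = 4.460×10⁻⁵ mol.
As a count: 4.460×10⁻⁵ × 6.022×10²³ = 2.69×10¹⁹.

2.69×10¹⁹ initiating radicals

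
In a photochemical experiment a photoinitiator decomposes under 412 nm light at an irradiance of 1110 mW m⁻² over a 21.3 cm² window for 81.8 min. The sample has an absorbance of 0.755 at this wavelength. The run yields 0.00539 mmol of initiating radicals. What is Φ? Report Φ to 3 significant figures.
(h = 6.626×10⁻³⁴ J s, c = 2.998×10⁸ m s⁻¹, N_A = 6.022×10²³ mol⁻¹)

Φ = 0.164

Product: 0.00539 mmol = 5.39×10⁻⁶ mol.
Photon energy at 412 nm: hc/λ = (6.626×10⁻³⁴)(2.998×10⁸)/(412×10⁻⁹) = 4.822×10⁻¹⁹ J.
Energy delivered: (1110 mW m⁻²)(21.3×10⁻⁴ m²)(4908 s) = 11.60 J.
Photons incident: 11.60 / 4.822×10⁻¹⁹ = 2.406×10¹⁹, i.e. 2.406×10¹⁹/6.022×10²³ = 3.995×10⁻⁵ mol.
Fraction absorbed: 1 − 10^(−0.755) = 0.8242.
Photons absorbed: 0.8242 × 3.995×10⁻⁵ = 3.293×10⁻⁵ mol.
Φ = 5.39×10⁻⁶ mol / 3.293×10⁻⁵ mol photons = 0.164.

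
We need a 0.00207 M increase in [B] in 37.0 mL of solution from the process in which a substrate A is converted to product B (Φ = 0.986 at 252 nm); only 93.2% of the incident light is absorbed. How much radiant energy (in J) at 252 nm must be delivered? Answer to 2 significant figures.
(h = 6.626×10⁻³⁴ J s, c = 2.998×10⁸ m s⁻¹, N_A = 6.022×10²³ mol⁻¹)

40 J

Product: (0.00207 M)(0.037 L) = 7.659×10⁻⁵ mol.
Photons that must be absorbed: 7.659×10⁻⁵ / 0.986 = 7.768×10⁻⁵ mol.
Incident photons needed: 7.768×10⁻⁵ / 0.932 = 8.335×10⁻⁵ mol.
Photon energy: hc/λ = 7.883×10⁻¹⁹ J; per mole, 4.747×10⁵ J mol⁻¹.
Energy required: 8.335×10⁻⁵ × 4.747×10⁵ = 40 J.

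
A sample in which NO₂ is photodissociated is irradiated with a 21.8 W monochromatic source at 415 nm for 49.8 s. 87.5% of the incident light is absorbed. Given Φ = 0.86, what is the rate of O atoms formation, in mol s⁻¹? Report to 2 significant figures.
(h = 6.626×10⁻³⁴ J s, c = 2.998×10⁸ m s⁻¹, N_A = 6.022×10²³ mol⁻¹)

Photon energy at 415 nm: hc/λ = (6.626×10⁻³⁴)(2.998×10⁸)/(415×10⁻⁹) = 4.787×10⁻¹⁹ J.
Energy delivered: (21.8 W)(49.8 s) = 1086 J.
Photons incident: 1086 / 4.787×10⁻¹⁹ = 2.269×10²¹, i.e. 2.269×10²¹/6.022×10²³ = 0.003768 mol.
Photons absorbed: 0.875 × 0.003768 = 0.003297 mol.
Product formed: 0.86 × 0.003297 = 0.002835 mol.
Rate: 0.002835 / 49.8 s = 5.7×10⁻⁵ mol s⁻¹.

5.7×10⁻⁵ mol s⁻¹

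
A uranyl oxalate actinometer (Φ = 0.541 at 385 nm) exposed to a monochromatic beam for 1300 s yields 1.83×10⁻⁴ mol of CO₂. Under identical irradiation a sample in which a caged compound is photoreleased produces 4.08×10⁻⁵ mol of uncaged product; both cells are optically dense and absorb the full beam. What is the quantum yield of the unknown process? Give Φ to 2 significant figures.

Photons absorbed by the actinometer: 1.83×10⁻⁴ / 0.541 = 3.383×10⁻⁴ mol.
Φ(unknown) = 4.08×10⁻⁵ / 3.383×10⁻⁴ = 0.12.

Φ = 0.12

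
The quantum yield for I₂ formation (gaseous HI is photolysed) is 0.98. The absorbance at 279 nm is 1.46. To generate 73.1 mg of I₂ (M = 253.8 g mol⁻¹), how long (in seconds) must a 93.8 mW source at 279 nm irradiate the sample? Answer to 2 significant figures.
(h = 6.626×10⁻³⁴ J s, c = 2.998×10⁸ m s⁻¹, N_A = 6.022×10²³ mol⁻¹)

t ≈ 1400 s

Product: 73.1 mg / 253.8 g mol⁻¹ = 2.880×10⁻⁴ mol.
Photons that must be absorbed: 2.880×10⁻⁴ / 0.98 = 2.939×10⁻⁴ mol.
Fraction absorbed: 1 − 10^(−1.46) = 0.9653.
Incident photons needed: 2.939×10⁻⁴ / 0.9653 = 3.045×10⁻⁴ mol.
Photon energy: hc/λ = 7.120×10⁻¹⁹ J; per mole, 4.288×10⁵ J mol⁻¹.
Energy required: 3.045×10⁻⁴ × 4.288×10⁵ = 130.6 J.
Time: 130.6 J / 0.0938 W = 1400 s.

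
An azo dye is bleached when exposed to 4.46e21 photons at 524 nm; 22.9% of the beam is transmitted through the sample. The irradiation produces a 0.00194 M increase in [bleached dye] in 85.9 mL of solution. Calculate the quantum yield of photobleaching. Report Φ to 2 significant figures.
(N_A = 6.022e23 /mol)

Φ = 0.029

Product: (0.00194 M)(0.0859 L) = 1.666e-4 mol.
Moles of photons: 4.46e21 / 6.022e23 = 0.007406 mol.
Fraction absorbed: 1 − 22.9/100 = 0.7710.
Photons absorbed: 0.7710 × 0.007406 = 0.005710 mol.
Φ = 1.666e-4 mol / 0.005710 mol photons = 0.029.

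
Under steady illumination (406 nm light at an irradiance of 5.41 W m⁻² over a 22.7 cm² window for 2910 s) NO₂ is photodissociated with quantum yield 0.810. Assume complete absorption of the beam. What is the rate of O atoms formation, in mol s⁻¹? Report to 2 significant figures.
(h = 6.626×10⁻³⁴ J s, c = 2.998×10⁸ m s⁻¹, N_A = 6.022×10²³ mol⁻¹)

3.4×10⁻⁸ mol s⁻¹

Photon energy at 406 nm: hc/λ = (6.626×10⁻³⁴)(2.998×10⁸)/(406×10⁻⁹) = 4.893×10⁻¹⁹ J.
Energy delivered: (5.41 W m⁻²)(22.7×10⁻⁴ m²)(2910 s) = 35.74 J.
Photons incident: 35.74 / 4.893×10⁻¹⁹ = 7.304×10¹⁹, i.e. 7.304×10¹⁹/6.022×10²³ = 1.213×10⁻⁴ mol.
Product formed: 0.810 × 1.213×10⁻⁴ = 9.825×10⁻⁵ mol.
Rate: 9.825×10⁻⁵ / 2910 s = 3.4×10⁻⁸ mol s⁻¹.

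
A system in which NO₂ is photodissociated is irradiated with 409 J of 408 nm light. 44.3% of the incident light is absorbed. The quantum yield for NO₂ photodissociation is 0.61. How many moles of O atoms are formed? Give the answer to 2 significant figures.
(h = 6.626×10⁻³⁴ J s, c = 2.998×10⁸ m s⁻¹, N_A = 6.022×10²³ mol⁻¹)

Photon energy at 408 nm: hc/λ = (6.626×10⁻³⁴)(2.998×10⁸)/(408×10⁻⁹) = 4.869×10⁻¹⁹ J.
Photons incident: 409 / 4.869×10⁻¹⁹ = 8.400×10²⁰, i.e. 8.400×10²⁰/6.022×10²³ = 0.001395 mol.
Photons absorbed: 0.443 × 0.001395 = 6.180×10⁻⁴ mol.
Product: Φ × n_abs = 0.61 × 6.180×10⁻⁴ = 3.770×10⁻⁴ mol.

3.8×10⁻⁴ mol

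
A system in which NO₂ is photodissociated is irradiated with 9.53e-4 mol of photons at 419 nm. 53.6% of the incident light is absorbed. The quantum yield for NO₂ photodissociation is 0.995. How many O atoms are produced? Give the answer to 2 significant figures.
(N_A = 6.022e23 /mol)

3.1e20 atoms

Photons absorbed: 0.536 × 9.53e-4 = 5.108e-4 mol.
Product: Φ × n_abs = 0.995 × 5.108e-4 = 5.082e-4 mol.
As a count: 5.082e-4 × 6.022e23 = 3.1e20.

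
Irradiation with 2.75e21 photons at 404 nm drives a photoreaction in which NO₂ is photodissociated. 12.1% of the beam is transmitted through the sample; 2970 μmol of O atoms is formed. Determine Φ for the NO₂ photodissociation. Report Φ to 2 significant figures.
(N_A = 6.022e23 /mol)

Product: 2970 μmol = 0.00297 mol.
Moles of photons: 2.75e21 / 6.022e23 = 0.004567 mol.
Fraction absorbed: 1 − 12.1/100 = 0.8790.
Photons absorbed: 0.8790 × 0.004567 = 0.004014 mol.
Φ = 0.00297 mol / 0.004014 mol photons = 0.74.

Φ = 0.74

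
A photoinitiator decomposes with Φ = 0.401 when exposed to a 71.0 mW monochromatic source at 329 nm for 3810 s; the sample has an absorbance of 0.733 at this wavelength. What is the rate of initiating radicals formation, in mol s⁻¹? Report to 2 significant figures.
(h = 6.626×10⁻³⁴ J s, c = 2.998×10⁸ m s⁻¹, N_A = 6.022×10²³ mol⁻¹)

Photon energy at 329 nm: hc/λ = (6.626×10⁻³⁴)(2.998×10⁸)/(329×10⁻⁹) = 6.038×10⁻¹⁹ J.
Energy delivered: (71.0 mW)(3810 s) = 270.5 J.
Photons incident: 270.5 / 6.038×10⁻¹⁹ = 4.480×10²⁰, i.e. 4.480×10²⁰/6.022×10²³ = 7.439×10⁻⁴ mol.
Fraction absorbed: 1 − 10^(−0.733) = 0.8151.
Photons absorbed: 0.8151 × 7.439×10⁻⁴ = 6.064×10⁻⁴ mol.
Product formed: 0.401 × 6.064×10⁻⁴ = 2.432×10⁻⁴ mol.
Rate: 2.432×10⁻⁴ / 3810 s = 6.4×10⁻⁸ mol s⁻¹.

6.4×10⁻⁸ mol s⁻¹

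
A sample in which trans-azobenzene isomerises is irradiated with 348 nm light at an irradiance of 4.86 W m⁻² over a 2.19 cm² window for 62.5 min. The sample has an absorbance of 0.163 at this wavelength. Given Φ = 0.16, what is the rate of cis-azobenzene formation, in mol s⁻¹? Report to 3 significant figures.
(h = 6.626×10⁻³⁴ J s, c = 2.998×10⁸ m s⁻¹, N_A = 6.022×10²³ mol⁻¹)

Photon energy at 348 nm: hc/λ = (6.626×10⁻³⁴)(2.998×10⁸)/(348×10⁻⁹) = 5.708×10⁻¹⁹ J.
Energy delivered: (4.86 W m⁻²)(2.19×10⁻⁴ m²)(3750 s) = 3.991 J.
Photons incident: 3.991 / 5.708×10⁻¹⁹ = 6.992×10¹⁸, i.e. 6.992×10¹⁸/6.022×10²³ = 1.161×10⁻⁵ mol.
Fraction absorbed: 1 − 10^(−0.163) = 0.3129.
Photons absorbed: 0.3129 × 1.161×10⁻⁵ = 3.633×10⁻⁶ mol.
Product formed: 0.16 × 3.633×10⁻⁶ = 5.813×10⁻⁷ mol.
Rate: 5.813×10⁻⁷ / 3750 s = 1.55×10⁻¹⁰ mol s⁻¹.

1.55×10⁻¹⁰ mol s⁻¹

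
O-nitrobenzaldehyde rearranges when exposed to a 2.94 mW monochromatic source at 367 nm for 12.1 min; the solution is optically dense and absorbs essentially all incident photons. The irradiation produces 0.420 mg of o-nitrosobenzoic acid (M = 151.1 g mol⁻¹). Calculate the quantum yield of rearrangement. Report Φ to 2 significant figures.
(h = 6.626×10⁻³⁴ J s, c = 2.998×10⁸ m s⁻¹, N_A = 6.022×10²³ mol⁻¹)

Product: 0.420 mg / 151.1 g mol⁻¹ = 2.780×10⁻⁶ mol.
Photon energy at 367 nm: hc/λ = (6.626×10⁻³⁴)(2.998×10⁸)/(367×10⁻⁹) = 5.413×10⁻¹⁹ J.
Energy delivered: (2.94 mW)(726 s) = 2.134 J.
Photons incident: 2.134 / 5.413×10⁻¹⁹ = 3.942×10¹⁸, i.e. 3.942×10¹⁸/6.022×10²³ = 6.546×10⁻⁶ mol.
Φ = 2.780×10⁻⁶ mol / 6.546×10⁻⁶ mol photons = 0.42.

Φ = 0.42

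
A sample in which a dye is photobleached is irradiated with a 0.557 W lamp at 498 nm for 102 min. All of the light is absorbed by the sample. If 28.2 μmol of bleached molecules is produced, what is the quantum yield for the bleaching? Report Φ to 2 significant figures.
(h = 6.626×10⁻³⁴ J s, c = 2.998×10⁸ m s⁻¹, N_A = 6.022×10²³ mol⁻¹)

Product: 28.2 μmol = 2.82×10⁻⁵ mol.
Photon energy at 498 nm: hc/λ = (6.626×10⁻³⁴)(2.998×10⁸)/(498×10⁻⁹) = 3.989×10⁻¹⁹ J.
Energy delivered: (0.557 W)(6120 s) = 3409 J.
Photons incident: 3409 / 3.989×10⁻¹⁹ = 8.546×10²¹, i.e. 8.546×10²¹/6.022×10²³ = 0.01419 mol.
Φ = 2.82×10⁻⁵ mol / 0.01419 mol photons = 0.0020.

Φ = 0.0020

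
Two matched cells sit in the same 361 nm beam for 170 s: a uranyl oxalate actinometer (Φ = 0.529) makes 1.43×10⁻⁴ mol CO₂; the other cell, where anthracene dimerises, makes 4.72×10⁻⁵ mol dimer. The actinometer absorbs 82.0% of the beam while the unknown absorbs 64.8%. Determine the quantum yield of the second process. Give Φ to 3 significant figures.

Photons absorbed by the actinometer: 1.43×10⁻⁴ / 0.529 = 2.703×10⁻⁴ mol.
Incident flux: 2.703×10⁻⁴ / 0.820 = 3.296×10⁻⁴ einstein.
Absorbed by unknown: 0.648 × 3.296×10⁻⁴ = 2.136×10⁻⁴ mol.
Φ(unknown) = 4.72×10⁻⁵ / 2.136×10⁻⁴ = 0.221.

Φ = 0.221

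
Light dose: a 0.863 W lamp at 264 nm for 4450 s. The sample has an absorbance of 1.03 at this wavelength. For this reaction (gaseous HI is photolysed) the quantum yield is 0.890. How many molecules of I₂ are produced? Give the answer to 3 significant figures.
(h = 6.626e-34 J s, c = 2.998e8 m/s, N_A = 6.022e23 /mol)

4.12e21 molecules

Photon energy at 264 nm: hc/λ = (6.626e-34)(2.998e8)/(264e-9) = 7.525e-19 J.
Energy delivered: (0.863 W)(4450 s) = 3840 J.
Photons incident: 3840 / 7.525e-19 = 5.103e21, i.e. 5.103e21/6.022e23 = 0.008474 mol.
Fraction absorbed: 1 − 10^(−1.03) = 0.9067.
Photons absorbed: 0.9067 × 0.008474 = 0.007683 mol.
Product: Φ × n_abs = 0.890 × 0.007683 = 0.006838 mol.
As a count: 0.006838 × 6.022e23 = 4.12e21.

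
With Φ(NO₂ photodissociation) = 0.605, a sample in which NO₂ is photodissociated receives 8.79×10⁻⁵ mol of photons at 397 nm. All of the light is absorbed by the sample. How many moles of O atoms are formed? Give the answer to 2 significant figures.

5.3×10⁻⁵ mol

Product: Φ × n_abs = 0.605 × 8.79×10⁻⁵ = 5.318×10⁻⁵ mol.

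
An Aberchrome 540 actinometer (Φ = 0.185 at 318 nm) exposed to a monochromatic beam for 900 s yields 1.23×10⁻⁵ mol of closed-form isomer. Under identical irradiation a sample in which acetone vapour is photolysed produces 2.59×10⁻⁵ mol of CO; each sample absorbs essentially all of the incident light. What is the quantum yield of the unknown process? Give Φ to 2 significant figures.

Photons absorbed by the actinometer: 1.23×10⁻⁵ / 0.185 = 6.649×10⁻⁵ mol.
Φ(unknown) = 2.59×10⁻⁵ / 6.649×10⁻⁵ = 0.39.

Φ = 0.39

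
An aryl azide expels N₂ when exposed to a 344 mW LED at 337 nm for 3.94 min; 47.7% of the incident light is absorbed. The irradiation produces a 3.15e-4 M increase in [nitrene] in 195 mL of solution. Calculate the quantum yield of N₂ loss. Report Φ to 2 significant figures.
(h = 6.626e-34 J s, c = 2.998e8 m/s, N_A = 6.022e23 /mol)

Φ = 0.56

Product: (3.15e-4 M)(0.195 L) = 6.143e-5 mol.
Photon energy at 337 nm: hc/λ = (6.626e-34)(2.998e8)/(337e-9) = 5.895e-19 J.
Energy delivered: (344 mW)(236.4 s) = 81.32 J.
Photons incident: 81.32 / 5.895e-19 = 1.379e20, i.e. 1.379e20/6.022e23 = 2.290e-4 mol.
Photons absorbed: 0.477 × 2.290e-4 = 1.092e-4 mol.
Φ = 6.143e-5 mol / 1.092e-4 mol photons = 0.56.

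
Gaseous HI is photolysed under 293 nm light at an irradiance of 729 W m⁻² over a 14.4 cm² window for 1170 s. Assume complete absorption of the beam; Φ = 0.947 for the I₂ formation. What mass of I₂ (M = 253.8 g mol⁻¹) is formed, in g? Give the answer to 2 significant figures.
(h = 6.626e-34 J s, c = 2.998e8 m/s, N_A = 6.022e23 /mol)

0.72 g

Photon energy at 293 nm: hc/λ = (6.626e-34)(2.998e8)/(293e-9) = 6.780e-19 J.
Energy delivered: (729 W m⁻²)(14.4e-4 m²)(1170 s) = 1228 J.
Photons incident: 1228 / 6.780e-19 = 1.811e21, i.e. 1.811e21/6.022e23 = 0.003007 mol.
Product: Φ × n_abs = 0.947 × 0.003007 = 0.002848 mol.
Mass: 0.002848 × 253.8 = 0.7228 g = 0.72 g.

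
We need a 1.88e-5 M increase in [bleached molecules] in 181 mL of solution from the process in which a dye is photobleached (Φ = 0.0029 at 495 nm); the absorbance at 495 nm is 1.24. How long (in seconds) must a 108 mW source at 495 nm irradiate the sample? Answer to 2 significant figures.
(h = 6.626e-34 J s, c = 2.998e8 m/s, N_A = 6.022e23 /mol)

Product: (1.88e-5 M)(0.181 L) = 3.403e-6 mol.
Photons that must be absorbed: 3.403e-6 / 0.0029 = 0.001173 mol.
Fraction absorbed: 1 − 10^(−1.24) = 0.9425.
Incident photons needed: 0.001173 / 0.9425 = 0.001245 mol.
Photon energy: hc/λ = 4.013e-19 J; per mole, 2.417e5 J mol⁻¹.
Energy required: 0.001245 × 2.417e5 = 300.9 J.
Time: 300.9 J / 0.108 W = 2800 s.

t ≈ 2800 s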